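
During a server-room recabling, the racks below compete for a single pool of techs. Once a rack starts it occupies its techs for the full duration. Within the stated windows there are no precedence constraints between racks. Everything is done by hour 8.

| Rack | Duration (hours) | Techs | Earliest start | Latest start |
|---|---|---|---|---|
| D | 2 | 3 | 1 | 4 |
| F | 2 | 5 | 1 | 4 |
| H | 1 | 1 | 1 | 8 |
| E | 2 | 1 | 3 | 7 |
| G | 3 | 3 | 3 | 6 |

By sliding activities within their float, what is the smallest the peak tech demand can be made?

5

Early-start (D@1, F@1, H@1, E@3, G@3) gives peak 9: h1:9  h2:8  h3:4  h4:4  h5:3  h6:0  h7:0  h8:0.
Shift F→3, E→5, G→5.
Schedule D@1, F@3, H@1, E@5, G@5: h1:4  h2:3  h3:5  h4:5  h5:4  h6:4  h7:3  h8:0 — peak 5.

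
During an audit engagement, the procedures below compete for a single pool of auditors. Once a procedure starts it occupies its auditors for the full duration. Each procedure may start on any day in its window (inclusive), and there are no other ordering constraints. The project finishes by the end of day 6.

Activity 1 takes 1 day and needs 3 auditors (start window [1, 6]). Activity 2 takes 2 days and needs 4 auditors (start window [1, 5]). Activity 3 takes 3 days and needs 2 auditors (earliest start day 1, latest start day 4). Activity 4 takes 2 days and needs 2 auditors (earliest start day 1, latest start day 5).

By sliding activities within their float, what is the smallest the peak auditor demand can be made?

Early-start (Activity 1@1, Activity 2@1, Activity 3@1, Activity 4@1) gives peak 11: d1:11  d2:8  d3:2  d4:0  d5:0  d6:0.
Shift Activity 2→2, Activity 3→4, Activity 4→4.
Schedule Activity 1@1, Activity 2@2, Activity 3@4, Activity 4@4: d1:3  d2:4  d3:4  d4:4  d5:4  d6:2 — peak 4.
Total auditor-days = 21 over 6 days ⇒ peak ≥ ⌈21/6⌉ = 4, so 4 is optimal.

4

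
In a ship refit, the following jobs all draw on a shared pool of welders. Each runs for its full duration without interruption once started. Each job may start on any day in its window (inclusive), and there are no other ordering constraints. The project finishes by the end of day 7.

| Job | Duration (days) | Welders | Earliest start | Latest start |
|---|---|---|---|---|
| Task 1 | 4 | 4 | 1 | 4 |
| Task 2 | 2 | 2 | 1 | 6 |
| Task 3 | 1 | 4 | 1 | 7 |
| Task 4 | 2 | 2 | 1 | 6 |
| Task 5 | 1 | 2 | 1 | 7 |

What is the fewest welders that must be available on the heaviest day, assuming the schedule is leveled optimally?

Early-start (Task 1@1, Task 2@1, Task 3@1, Task 4@1, Task 5@1) gives peak 14: d1:14  d2:8  d3:4  d4:4  d5:0  d6:0  d7:0.
Shift Task 3→5, Task 4→3, Task 5→5.
Schedule Task 1@1, Task 2@1, Task 3@5, Task 4@3, Task 5@5: d1:6  d2:6  d3:6  d4:6  d5:6  d6:0  d7:0 — peak 6.

6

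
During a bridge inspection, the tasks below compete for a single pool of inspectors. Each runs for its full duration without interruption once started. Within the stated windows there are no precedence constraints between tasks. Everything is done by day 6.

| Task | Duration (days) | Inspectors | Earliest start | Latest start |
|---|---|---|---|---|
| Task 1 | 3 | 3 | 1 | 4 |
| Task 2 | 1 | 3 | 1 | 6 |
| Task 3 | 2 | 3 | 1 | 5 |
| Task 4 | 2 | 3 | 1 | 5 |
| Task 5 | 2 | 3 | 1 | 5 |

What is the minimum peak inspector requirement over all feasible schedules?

6

Early-start (Task 1@1, Task 2@1, Task 3@1, Task 4@1, Task 5@1) gives peak 15: d1:15  d2:12  d3:3  d4:0  d5:0  d6:0.
Shift Task 3→2, Task 4→4, Task 5→4.
Schedule Task 1@1, Task 2@1, Task 3@2, Task 4@4, Task 5@4: d1:6  d2:6  d3:6  d4:6  d5:6  d6:0 — peak 6.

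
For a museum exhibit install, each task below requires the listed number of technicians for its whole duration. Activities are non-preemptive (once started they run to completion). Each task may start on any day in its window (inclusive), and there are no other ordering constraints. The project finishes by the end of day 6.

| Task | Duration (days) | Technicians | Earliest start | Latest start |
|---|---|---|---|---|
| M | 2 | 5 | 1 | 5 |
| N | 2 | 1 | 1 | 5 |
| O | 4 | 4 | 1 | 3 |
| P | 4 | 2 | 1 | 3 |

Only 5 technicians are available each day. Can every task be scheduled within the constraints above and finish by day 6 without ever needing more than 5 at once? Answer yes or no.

Total technician-days = 36; over 6 days the average is 36/6 > 5, so some day must exceed 5.

no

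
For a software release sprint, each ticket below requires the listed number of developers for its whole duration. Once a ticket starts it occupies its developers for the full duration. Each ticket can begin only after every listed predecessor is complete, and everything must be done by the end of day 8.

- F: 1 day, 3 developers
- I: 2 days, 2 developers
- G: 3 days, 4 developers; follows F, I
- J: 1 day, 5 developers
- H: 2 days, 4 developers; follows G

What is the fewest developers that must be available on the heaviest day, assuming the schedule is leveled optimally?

Early-start (F@1, I@1, G@3, J@1, H@6) gives peak 10: d1:10  d2:2  d3:4  d4:4  d5:4  d6:4  d7:4  d8:0.
Shift J→6, H→7.
Schedule F@1, I@1, G@3, J@6, H@7: d1:5  d2:2  d3:4  d4:4  d5:4  d6:5  d7:4  d8:4 — peak 5.

5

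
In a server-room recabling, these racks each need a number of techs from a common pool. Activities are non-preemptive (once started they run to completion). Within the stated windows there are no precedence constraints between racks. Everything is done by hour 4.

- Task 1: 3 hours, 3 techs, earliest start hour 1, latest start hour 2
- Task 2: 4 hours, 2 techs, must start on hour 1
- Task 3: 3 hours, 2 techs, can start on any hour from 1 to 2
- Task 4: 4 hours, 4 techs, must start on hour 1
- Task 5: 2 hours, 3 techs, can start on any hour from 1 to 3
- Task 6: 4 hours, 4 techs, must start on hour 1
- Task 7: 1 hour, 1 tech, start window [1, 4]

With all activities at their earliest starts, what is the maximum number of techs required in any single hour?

19

Early-start schedule: Task 1@1, Task 2@1, Task 3@1, Task 4@1, Task 5@1, Task 6@1, Task 7@1.
Load per hour: hour 1: 19, hour 2: 18, hour 3: 15, hour 4: 10.
Peak is 19.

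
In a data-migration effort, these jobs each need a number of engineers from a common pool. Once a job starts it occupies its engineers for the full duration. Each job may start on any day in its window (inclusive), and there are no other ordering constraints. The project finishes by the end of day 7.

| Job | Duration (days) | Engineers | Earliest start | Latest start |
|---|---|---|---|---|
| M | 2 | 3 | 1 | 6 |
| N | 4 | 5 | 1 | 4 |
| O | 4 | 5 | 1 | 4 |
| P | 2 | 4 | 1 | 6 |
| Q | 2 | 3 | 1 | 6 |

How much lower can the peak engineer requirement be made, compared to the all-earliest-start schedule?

Early-start peak: d1:20  d2:20  d3:10  d4:10  d5:0  d6:0  d7:0 ⇒ 20.
Leveled (M@1, N@3, O@3, P@1, Q@1): d1:10  d2:10  d3:10  d4:10  d5:10  d6:10  d7:0 ⇒ 10.
Reduction 20 − 10 = 10.

10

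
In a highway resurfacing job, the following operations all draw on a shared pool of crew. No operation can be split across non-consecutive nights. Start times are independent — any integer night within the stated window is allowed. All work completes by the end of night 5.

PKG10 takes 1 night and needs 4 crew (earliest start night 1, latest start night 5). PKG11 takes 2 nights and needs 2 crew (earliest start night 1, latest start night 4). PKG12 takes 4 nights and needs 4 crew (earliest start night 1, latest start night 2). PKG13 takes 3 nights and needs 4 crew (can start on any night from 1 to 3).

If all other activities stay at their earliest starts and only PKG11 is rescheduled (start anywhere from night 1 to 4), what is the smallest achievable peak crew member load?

PKG11@1: n1:14  n2:10  n3:8  n4:4  n5:0 → peak 14
PKG11@2: n1:12  n2:10  n3:10  n4:4  n5:0 → peak 12
PKG11@3: n1:12  n2:8  n3:10  n4:6  n5:0 → peak 12
PKG11@4: n1:12  n2:8  n3:8  n4:6  n5:2 → peak 12
Best is PKG11@2, peak 12.

12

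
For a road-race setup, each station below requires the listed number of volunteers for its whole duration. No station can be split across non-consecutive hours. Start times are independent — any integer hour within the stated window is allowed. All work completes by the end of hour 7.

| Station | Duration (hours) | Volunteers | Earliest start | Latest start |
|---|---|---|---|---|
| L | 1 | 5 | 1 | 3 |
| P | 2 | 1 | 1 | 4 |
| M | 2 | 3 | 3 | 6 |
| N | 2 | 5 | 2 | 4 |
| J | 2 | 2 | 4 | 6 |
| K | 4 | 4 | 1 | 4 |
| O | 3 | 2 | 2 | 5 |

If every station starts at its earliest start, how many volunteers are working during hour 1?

10

At early start, hour 1 has: L, P, K.
Demand: 5 + 1 + 4 = 10.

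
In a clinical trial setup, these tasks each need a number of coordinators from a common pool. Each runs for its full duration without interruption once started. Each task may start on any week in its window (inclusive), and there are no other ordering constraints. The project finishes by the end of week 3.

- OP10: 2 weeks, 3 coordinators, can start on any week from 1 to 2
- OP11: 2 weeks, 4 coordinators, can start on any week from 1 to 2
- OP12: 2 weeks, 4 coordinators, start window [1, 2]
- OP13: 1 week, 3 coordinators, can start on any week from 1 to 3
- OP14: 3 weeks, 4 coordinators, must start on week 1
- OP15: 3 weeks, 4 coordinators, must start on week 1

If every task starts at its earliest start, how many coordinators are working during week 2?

19

At early start, week 2 has: OP10, OP11, OP12, OP14, OP15.
Demand: 3 + 4 + 4 + 4 + 4 = 19.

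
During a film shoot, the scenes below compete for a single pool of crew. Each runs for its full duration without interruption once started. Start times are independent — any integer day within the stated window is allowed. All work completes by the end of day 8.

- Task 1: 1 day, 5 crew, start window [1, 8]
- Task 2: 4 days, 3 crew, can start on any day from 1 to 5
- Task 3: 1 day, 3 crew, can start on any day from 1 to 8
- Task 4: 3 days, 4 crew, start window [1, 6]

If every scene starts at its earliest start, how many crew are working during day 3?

7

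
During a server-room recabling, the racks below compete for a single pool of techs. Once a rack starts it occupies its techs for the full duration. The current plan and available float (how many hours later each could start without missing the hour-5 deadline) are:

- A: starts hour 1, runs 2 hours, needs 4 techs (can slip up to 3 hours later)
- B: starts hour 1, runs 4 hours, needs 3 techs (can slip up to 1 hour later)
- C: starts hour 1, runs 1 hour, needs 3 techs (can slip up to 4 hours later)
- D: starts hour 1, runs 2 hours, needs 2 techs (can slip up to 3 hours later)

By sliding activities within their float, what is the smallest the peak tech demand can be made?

7

Early-start (A@1, B@1, C@1, D@1) gives peak 12: h1:12  h2:9  h3:3  h4:3  h5:0.
Shift C→3, D→4.
Schedule A@1, B@1, C@3, D@4: h1:7  h2:7  h3:6  h4:5  h5:2 — peak 7.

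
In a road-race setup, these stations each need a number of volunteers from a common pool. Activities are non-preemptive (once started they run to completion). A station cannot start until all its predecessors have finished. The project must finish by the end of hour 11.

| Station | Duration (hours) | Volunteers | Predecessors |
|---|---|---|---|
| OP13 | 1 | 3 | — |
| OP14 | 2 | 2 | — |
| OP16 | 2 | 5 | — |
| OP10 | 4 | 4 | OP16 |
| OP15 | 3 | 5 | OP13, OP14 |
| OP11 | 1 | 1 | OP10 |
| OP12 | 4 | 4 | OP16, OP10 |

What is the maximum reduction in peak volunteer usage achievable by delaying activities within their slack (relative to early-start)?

Early-start peak: h1:10  h2:7  h3:9  h4:9  h5:9  h6:4  h7:5  h8:4  h9:4  h10:4  h11:0 ⇒ 10.
Leveled (OP13@1, OP14@1, OP16@2, OP10@4, OP15@4, OP11@8, OP12@8): h1:5  h2:7  h3:5  h4:9  h5:9  h6:9  h7:4  h8:5  h9:4  h10:4  h11:4 ⇒ 9.
Reduction 10 − 9 = 1.

1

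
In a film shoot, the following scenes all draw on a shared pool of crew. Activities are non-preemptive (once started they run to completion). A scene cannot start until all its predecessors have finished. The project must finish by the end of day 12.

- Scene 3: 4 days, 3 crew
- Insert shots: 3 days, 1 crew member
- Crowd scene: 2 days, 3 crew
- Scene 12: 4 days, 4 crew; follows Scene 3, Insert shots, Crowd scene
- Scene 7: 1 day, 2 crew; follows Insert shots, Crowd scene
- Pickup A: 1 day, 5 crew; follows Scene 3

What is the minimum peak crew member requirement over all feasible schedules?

Early-start (Scene 3@1, Insert shots@1, Crowd scene@1, Scene 12@5, Scene 7@4, Pickup A@5) gives peak 9: d1:7  d2:7  d3:4  d4:5  d5:9  d6:4  d7:4  d8:4  d9:0  d10:0  d11:0  d12:0.
Shift Crowd scene→5, Scene 12→7, Scene 7→11, Pickup A→12.
Schedule Scene 3@1, Insert shots@1, Crowd scene@5, Scene 12@7, Scene 7@11, Pickup A@12: d1:4  d2:4  d3:4  d4:3  d5:3  d6:3  d7:4  d8:4  d9:4  d10:4  d11:2  d12:5 — peak 5.

5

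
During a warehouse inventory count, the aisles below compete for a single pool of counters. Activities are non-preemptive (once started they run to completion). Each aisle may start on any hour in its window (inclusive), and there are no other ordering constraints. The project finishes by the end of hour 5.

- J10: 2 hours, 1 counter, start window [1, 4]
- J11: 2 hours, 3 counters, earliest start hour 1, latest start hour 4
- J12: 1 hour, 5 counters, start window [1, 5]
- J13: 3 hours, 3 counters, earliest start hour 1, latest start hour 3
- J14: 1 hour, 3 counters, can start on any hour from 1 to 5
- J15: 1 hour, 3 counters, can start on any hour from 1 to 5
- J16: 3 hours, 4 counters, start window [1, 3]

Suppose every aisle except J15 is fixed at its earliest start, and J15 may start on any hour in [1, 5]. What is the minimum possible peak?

J15@1: h1:22  h2:11  h3:7  h4:0  h5:0 → peak 22
J15@2: h1:19  h2:14  h3:7  h4:0  h5:0 → peak 19
J15@3: h1:19  h2:11  h3:10  h4:0  h5:0 → peak 19
J15@4: h1:19  h2:11  h3:7  h4:3  h5:0 → peak 19
J15@5: h1:19  h2:11  h3:7  h4:0  h5:3 → peak 19
Best is J15@2, peak 19.

19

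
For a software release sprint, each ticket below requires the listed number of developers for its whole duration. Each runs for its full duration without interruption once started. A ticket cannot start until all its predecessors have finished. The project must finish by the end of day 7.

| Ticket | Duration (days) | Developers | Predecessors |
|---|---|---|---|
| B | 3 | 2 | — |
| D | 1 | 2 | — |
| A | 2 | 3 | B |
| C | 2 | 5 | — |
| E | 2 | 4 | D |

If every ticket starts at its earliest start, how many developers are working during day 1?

At early start, day 1 has: B, D, C.
Demand: 2 + 2 + 5 = 9.

9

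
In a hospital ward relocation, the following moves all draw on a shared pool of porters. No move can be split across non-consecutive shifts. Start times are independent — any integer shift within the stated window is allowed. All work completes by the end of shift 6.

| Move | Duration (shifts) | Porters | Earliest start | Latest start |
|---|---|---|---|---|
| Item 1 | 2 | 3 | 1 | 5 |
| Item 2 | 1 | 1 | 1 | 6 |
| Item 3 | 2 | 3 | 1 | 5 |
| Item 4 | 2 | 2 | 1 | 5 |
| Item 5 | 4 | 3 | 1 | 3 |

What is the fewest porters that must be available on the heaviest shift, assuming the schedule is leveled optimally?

6

Early-start (Item 1@1, Item 2@1, Item 3@1, Item 4@1, Item 5@1) gives peak 12: s1:12  s2:11  s3:3  s4:3  s5:0  s6:0.
Shift Item 3→2, Item 4→4, Item 5→3.
Schedule Item 1@1, Item 2@1, Item 3@2, Item 4@4, Item 5@3: s1:4  s2:6  s3:6  s4:5  s5:5  s6:3 — peak 6.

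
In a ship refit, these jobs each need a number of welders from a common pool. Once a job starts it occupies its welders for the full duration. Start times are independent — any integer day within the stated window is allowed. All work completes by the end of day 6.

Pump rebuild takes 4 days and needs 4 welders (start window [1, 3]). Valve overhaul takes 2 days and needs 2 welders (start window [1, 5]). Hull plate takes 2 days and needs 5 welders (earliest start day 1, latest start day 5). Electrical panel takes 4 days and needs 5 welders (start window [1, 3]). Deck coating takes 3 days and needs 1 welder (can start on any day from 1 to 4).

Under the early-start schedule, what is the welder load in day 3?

10

At early start, day 3 has: Pump rebuild, Electrical panel, Deck coating.
Demand: 4 + 5 + 1 = 10.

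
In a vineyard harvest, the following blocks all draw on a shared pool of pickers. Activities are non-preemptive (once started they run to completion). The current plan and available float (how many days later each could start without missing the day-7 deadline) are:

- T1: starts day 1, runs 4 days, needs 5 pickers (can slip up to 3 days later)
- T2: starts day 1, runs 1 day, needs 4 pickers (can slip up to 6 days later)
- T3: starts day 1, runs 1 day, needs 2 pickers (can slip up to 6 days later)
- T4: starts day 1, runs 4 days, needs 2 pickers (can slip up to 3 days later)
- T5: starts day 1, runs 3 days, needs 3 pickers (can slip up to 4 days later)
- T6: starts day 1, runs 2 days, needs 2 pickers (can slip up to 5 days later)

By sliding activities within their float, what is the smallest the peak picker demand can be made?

7

Early-start (T1@1, T2@1, T3@1, T4@1, T5@1, T6@1) gives peak 18: d1:18  d2:12  d3:10  d4:7  d5:0  d6:0  d7:0.
Shift T2→5, T3→6, T5→5, T6→6.
Schedule T1@1, T2@5, T3@6, T4@1, T5@5, T6@6: d1:7  d2:7  d3:7  d4:7  d5:7  d6:7  d7:5 — peak 7.
Total picker-days = 47 over 7 days ⇒ peak ≥ ⌈47/7⌉ = 7, so 7 is optimal.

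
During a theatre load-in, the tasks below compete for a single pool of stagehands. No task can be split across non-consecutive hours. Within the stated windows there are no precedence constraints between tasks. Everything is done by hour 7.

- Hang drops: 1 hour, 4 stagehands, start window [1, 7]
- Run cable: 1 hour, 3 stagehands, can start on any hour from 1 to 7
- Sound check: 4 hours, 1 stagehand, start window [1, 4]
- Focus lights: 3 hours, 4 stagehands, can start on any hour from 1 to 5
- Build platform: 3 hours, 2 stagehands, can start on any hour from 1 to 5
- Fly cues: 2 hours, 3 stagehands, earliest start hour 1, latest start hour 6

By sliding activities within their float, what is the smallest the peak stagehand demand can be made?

5

Early-start (Hang drops@1, Run cable@1, Sound check@1, Focus lights@1, Build platform@1, Fly cues@1) gives peak 17: h1:17  h2:10  h3:7  h4:1  h5:0  h6:0  h7:0.
Shift Run cable→5, Focus lights→2, Build platform→5, Fly cues→6.
Schedule Hang drops@1, Run cable@5, Sound check@1, Focus lights@2, Build platform@5, Fly cues@6: h1:5  h2:5  h3:5  h4:5  h5:5  h6:5  h7:5 — peak 5.
Total stagehand-hours = 35 over 7 hours ⇒ peak ≥ ⌈35/7⌉ = 5, so 5 is optimal.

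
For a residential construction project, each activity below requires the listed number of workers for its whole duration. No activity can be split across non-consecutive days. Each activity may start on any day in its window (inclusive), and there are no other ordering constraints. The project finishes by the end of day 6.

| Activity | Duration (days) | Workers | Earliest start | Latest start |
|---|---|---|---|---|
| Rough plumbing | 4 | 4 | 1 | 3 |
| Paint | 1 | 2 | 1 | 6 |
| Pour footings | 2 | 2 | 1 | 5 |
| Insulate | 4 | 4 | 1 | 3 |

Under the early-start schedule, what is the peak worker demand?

Early-start schedule: Rough plumbing@1, Paint@1, Pour footings@1, Insulate@1.
Load per day: day 1: 12, day 2: 10, day 3: 8, day 4: 8, day 5: 0, day 6: 0.
Peak is 12.

12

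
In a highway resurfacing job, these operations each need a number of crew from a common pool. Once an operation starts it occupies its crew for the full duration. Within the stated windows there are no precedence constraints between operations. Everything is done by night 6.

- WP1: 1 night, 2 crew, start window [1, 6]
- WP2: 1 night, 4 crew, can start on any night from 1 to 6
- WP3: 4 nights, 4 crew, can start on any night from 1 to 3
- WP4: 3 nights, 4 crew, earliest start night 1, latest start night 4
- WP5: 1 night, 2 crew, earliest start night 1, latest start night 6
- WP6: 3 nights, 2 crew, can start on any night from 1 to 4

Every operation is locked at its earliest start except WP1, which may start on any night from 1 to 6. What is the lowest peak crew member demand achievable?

16

WP1@1: n1:18  n2:10  n3:10  n4:4  n5:0  n6:0 → peak 18
WP1@2: n1:16  n2:12  n3:10  n4:4  n5:0  n6:0 → peak 16
WP1@3: n1:16  n2:10  n3:12  n4:4  n5:0  n6:0 → peak 16
WP1@4: n1:16  n2:10  n3:10  n4:6  n5:0  n6:0 → peak 16
WP1@5: n1:16  n2:10  n3:10  n4:4  n5:2  n6:0 → peak 16
WP1@6: n1:16  n2:10  n3:10  n4:4  n5:0  n6:2 → peak 16
Best is WP1@2, peak 16.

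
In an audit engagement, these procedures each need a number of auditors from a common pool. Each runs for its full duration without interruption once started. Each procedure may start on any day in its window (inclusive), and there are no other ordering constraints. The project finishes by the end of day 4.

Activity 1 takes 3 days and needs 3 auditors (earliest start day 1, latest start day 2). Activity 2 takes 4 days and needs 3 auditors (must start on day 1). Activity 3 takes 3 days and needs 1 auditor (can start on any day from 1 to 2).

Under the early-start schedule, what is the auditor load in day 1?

7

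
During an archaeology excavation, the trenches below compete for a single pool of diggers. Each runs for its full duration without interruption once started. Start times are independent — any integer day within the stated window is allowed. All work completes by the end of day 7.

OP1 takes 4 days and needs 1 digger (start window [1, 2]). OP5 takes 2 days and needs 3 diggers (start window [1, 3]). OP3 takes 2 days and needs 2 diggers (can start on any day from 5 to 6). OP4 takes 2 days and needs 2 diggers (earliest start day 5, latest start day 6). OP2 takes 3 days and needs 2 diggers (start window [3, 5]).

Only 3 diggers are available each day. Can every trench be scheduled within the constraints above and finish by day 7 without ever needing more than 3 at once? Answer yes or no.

no

Total digger-days = 24; over 7 days the average is 24/7 > 3, so some day must exceed 3.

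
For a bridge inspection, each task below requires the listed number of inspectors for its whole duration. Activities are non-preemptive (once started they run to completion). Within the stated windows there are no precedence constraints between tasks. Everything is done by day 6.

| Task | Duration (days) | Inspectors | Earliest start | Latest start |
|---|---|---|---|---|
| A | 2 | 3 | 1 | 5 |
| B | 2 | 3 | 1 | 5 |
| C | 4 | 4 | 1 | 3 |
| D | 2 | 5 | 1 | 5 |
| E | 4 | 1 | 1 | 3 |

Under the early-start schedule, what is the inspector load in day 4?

At early start, day 4 has: C, E.
Demand: 4 + 1 = 5.

5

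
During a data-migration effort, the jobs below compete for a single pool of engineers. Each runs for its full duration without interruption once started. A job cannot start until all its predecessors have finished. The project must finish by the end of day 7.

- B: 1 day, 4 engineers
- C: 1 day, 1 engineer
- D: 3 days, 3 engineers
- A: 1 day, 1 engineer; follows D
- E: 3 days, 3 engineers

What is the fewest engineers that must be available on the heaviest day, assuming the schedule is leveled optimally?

4

Early-start (B@1, C@1, D@1, A@4, E@1) gives peak 11: d1:11  d2:6  d3:6  d4:1  d5:0  d6:0  d7:0.
Shift C→2, D→2, A→5, E→5.
Schedule B@1, C@2, D@2, A@5, E@5: d1:4  d2:4  d3:3  d4:3  d5:4  d6:3  d7:3 — peak 4.
Total engineer-days = 24 over 7 days ⇒ peak ≥ ⌈24/7⌉ = 4, so 4 is optimal.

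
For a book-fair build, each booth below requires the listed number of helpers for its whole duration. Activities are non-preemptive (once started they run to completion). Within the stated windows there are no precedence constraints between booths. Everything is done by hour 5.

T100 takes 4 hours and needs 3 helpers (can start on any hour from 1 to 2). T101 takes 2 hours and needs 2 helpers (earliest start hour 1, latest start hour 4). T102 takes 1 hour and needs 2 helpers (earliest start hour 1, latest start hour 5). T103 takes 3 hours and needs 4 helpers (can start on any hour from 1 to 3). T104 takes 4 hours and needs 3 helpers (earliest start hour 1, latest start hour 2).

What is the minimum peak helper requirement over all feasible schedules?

10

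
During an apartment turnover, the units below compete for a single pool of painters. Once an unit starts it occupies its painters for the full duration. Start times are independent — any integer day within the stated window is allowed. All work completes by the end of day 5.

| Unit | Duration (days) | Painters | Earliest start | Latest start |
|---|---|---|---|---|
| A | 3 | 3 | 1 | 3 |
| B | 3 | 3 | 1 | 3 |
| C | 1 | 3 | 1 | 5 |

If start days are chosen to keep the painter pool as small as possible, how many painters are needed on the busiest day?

6

Early-start (A@1, B@1, C@1) gives peak 9: d1:9  d2:6  d3:6  d4:0  d5:0.
Shift C→4.
Schedule A@1, B@1, C@4: d1:6  d2:6  d3:6  d4:3  d5:0 — peak 6.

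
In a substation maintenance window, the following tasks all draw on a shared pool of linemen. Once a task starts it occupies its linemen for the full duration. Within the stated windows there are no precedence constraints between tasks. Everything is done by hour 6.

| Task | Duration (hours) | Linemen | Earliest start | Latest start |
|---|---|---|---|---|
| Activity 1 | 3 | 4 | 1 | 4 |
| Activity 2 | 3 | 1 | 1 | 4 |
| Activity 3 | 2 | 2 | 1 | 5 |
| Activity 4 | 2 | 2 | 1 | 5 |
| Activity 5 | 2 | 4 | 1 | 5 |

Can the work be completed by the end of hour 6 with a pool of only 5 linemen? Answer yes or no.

Total lineman-hours = 31; over 6 hours the average is 31/6 > 5, so some hour must exceed 5.

no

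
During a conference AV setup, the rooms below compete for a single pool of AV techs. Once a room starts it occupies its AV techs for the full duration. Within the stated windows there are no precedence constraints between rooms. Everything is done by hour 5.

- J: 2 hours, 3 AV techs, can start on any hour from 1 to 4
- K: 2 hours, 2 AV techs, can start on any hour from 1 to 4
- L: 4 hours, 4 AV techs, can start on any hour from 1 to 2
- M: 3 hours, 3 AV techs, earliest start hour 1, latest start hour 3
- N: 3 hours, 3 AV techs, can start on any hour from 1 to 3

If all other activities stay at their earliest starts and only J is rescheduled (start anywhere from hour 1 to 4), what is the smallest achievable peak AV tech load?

J@1: h1:15  h2:15  h3:10  h4:4  h5:0 → peak 15
J@2: h1:12  h2:15  h3:13  h4:4  h5:0 → peak 15
J@3: h1:12  h2:12  h3:13  h4:7  h5:0 → peak 13
J@4: h1:12  h2:12  h3:10  h4:7  h5:3 → peak 12
Best is J@4, peak 12.

12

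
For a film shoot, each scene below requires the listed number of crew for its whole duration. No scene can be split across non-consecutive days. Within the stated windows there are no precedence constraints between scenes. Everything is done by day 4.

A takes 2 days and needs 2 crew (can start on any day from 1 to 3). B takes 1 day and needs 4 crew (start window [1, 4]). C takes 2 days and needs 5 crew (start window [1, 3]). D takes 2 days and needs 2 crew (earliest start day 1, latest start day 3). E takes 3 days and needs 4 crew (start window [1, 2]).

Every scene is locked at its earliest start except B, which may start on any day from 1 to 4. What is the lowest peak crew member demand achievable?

B@1: d1:17  d2:13  d3:4  d4:0 → peak 17
B@2: d1:13  d2:17  d3:4  d4:0 → peak 17
B@3: d1:13  d2:13  d3:8  d4:0 → peak 13
B@4: d1:13  d2:13  d3:4  d4:4 → peak 13
Best is B@3, peak 13.

13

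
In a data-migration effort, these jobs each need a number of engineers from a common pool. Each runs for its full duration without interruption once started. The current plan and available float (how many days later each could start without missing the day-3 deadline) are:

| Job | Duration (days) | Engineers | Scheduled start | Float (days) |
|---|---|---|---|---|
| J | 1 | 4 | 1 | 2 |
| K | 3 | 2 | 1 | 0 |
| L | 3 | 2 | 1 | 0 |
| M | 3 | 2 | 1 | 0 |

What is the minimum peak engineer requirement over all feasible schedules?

Schedule J@1, K@1, L@1, M@1: d1:10  d2:6  d3:6 — peak 10.
No arrangement of the 3 feasible schedules does better.

10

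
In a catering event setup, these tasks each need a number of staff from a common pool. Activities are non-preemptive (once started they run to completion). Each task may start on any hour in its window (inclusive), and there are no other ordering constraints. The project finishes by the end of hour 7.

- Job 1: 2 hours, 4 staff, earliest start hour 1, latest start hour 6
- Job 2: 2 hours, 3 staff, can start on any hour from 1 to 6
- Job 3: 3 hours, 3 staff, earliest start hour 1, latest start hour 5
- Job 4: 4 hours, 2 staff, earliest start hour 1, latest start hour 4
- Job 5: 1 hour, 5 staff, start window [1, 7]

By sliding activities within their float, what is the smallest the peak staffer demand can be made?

Early-start (Job 1@1, Job 2@1, Job 3@1, Job 4@1, Job 5@1) gives peak 17: h1:17  h2:12  h3:5  h4:2  h5:0  h6:0  h7:0.
Shift Job 2→5, Job 3→3, Job 5→7.
Schedule Job 1@1, Job 2@5, Job 3@3, Job 4@1, Job 5@7: h1:6  h2:6  h3:5  h4:5  h5:6  h6:3  h7:5 — peak 6.
Total staffer-hours = 36 over 7 hours ⇒ peak ≥ ⌈36/7⌉ = 6, so 6 is optimal.

6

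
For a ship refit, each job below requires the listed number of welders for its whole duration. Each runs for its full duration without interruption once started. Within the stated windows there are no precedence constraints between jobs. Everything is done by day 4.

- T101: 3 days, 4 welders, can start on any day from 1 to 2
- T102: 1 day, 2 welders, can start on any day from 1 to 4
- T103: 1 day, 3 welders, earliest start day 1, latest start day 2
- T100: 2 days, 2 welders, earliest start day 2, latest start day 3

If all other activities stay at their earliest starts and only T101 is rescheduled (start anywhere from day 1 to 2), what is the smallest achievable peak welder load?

T101@1: d1:9  d2:6  d3:6  d4:0 → peak 9
T101@2: d1:5  d2:6  d3:6  d4:4 → peak 6
Best is T101@2, peak 6.

6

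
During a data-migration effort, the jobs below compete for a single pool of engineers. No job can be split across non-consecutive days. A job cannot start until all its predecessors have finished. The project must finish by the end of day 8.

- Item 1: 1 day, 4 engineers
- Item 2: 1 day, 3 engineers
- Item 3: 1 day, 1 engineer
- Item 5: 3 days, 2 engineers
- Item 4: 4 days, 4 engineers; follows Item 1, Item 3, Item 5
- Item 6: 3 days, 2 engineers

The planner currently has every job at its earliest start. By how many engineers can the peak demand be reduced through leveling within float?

6

Early-start peak: d1:12  d2:4  d3:4  d4:4  d5:4  d6:4  d7:4  d8:0 ⇒ 12.
Leveled (Item 1@1, Item 2@2, Item 3@1, Item 5@2, Item 4@5, Item 6@3): d1:5  d2:5  d3:4  d4:4  d5:6  d6:4  d7:4  d8:4 ⇒ 6.
Reduction 12 − 6 = 6.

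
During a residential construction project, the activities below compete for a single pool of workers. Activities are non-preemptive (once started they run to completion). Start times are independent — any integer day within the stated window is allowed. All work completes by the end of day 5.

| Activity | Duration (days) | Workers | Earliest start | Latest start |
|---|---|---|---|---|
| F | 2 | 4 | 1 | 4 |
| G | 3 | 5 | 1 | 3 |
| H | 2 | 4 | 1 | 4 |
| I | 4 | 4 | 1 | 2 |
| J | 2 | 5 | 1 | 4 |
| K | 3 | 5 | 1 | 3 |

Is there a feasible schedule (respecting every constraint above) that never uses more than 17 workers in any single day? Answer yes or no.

yes

Schedule F@1, G@1, H@1, I@1, J@4, K@3: d1:17  d2:17  d3:14  d4:14  d5:10 — peak 17 ≤ 17.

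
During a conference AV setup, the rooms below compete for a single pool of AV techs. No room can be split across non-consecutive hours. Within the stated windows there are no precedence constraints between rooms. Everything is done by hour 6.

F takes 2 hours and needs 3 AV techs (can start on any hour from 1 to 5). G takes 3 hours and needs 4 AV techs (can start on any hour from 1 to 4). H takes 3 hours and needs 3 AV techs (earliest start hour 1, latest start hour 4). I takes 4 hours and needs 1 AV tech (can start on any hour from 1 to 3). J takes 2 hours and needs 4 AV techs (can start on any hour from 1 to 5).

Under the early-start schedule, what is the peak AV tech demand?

15

Early-start schedule: F@1, G@1, H@1, I@1, J@1.
Load per hour: hour 1: 15, hour 2: 15, hour 3: 8, hour 4: 1, hour 5: 0, hour 6: 0.
Peak is 15.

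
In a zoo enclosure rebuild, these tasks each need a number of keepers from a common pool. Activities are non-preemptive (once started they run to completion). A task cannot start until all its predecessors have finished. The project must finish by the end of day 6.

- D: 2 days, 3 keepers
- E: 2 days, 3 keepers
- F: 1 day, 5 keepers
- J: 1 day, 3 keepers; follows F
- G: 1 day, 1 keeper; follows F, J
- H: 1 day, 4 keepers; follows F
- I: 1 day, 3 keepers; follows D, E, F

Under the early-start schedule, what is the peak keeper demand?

Early-start schedule: D@1, E@1, F@1, J@2, G@3, H@2, I@3.
Load per day: day 1: 11, day 2: 13, day 3: 4, day 4: 0, day 5: 0, day 6: 0.
Peak is 13.

13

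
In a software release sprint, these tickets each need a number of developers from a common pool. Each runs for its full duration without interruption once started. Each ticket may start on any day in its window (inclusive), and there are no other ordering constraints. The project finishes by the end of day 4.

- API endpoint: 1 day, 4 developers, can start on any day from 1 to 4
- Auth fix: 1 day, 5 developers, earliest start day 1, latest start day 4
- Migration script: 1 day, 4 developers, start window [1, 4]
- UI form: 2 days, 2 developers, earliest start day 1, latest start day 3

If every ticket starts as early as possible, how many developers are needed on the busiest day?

15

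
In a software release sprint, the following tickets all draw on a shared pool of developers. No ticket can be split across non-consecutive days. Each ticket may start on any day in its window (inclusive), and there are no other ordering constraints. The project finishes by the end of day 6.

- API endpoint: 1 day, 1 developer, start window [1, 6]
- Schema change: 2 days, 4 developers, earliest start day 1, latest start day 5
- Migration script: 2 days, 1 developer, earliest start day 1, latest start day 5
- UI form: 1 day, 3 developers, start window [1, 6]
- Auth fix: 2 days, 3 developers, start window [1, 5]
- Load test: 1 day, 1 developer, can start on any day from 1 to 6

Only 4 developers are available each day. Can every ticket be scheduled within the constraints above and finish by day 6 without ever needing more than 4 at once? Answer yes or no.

yes

Schedule API endpoint@1, Schema change@2, Migration script@4, UI form@1, Auth fix@4, Load test@6: d1:4  d2:4  d3:4  d4:4  d5:4  d6:1 — peak 4 ≤ 4.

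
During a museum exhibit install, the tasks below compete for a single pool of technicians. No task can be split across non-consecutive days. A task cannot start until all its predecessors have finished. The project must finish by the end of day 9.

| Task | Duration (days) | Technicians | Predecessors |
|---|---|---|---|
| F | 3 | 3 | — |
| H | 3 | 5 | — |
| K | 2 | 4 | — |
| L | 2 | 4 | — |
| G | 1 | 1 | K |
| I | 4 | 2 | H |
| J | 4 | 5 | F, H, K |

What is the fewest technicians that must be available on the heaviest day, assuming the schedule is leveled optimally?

Early-start (F@1, H@1, K@1, L@1, G@3, I@4, J@4) gives peak 16: d1:16  d2:16  d3:9  d4:7  d5:7  d6:7  d7:7  d8:0  d9:0.
Shift K→4, L→4, G→6, I→6, J→6.
Schedule F@1, H@1, K@4, L@4, G@6, I@6, J@6: d1:8  d2:8  d3:8  d4:8  d5:8  d6:8  d7:7  d8:7  d9:7 — peak 8.
Total technician-days = 69 over 9 days ⇒ peak ≥ ⌈69/9⌉ = 8, so 8 is optimal.

8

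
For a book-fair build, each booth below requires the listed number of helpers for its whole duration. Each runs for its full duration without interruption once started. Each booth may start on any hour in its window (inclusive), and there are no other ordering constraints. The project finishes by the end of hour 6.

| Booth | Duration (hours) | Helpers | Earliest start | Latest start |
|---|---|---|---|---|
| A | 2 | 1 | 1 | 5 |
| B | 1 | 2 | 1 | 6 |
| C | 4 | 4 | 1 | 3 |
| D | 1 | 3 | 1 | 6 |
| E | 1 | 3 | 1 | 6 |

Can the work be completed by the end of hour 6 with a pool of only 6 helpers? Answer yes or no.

yes

Schedule A@1, B@5, C@1, D@5, E@6: h1:5  h2:5  h3:4  h4:4  h5:5  h6:3 — peak 5 ≤ 6.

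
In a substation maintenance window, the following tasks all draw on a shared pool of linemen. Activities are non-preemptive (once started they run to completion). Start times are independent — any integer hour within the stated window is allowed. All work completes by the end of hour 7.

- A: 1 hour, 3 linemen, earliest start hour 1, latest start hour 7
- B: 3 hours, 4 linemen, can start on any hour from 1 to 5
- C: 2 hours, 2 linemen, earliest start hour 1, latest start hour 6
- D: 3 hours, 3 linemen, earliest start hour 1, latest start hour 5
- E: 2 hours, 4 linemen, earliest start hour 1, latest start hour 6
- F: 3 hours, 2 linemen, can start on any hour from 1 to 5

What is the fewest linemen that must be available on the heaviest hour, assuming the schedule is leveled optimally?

Early-start (A@1, B@1, C@1, D@1, E@1, F@1) gives peak 18: h1:18  h2:15  h3:9  h4:0  h5:0  h6:0  h7:0.
Shift C→4, D→2, E→6, F→4.
Schedule A@1, B@1, C@4, D@2, E@6, F@4: h1:7  h2:7  h3:7  h4:7  h5:4  h6:6  h7:4 — peak 7.

7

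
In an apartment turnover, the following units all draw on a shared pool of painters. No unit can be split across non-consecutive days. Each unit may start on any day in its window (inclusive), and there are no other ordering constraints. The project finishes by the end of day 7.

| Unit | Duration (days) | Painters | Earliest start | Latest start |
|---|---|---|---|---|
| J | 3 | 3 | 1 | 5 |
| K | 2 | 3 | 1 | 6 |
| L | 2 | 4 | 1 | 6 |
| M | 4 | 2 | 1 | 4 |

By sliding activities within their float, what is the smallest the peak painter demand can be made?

5

Early-start (J@1, K@1, L@1, M@1) gives peak 12: d1:12  d2:12  d3:5  d4:2  d5:0  d6:0  d7:0.
Shift K→4, L→6.
Schedule J@1, K@4, L@6, M@1: d1:5  d2:5  d3:5  d4:5  d5:3  d6:4  d7:4 — peak 5.
Total painter-days = 31 over 7 days ⇒ peak ≥ ⌈31/7⌉ = 5, so 5 is optimal.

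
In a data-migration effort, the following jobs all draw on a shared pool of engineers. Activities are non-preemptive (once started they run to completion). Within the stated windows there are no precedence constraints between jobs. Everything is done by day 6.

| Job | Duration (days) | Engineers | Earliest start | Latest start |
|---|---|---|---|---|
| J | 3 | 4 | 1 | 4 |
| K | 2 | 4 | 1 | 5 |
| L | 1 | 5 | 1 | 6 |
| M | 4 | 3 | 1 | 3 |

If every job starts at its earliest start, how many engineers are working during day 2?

11

At early start, day 2 has: J, K, M.
Demand: 4 + 4 + 3 = 11.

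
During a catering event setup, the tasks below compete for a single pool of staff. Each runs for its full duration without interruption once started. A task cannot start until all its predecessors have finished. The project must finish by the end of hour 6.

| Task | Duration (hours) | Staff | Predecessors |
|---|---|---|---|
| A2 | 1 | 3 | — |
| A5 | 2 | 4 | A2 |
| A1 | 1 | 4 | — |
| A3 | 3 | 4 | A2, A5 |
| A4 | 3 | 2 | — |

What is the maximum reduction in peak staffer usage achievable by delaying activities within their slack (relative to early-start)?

Early-start peak: h1:9  h2:6  h3:6  h4:4  h5:4  h6:4 ⇒ 9.
Leveled (A2@1, A5@2, A1@1, A3@4, A4@2): h1:7  h2:6  h3:6  h4:6  h5:4  h6:4 ⇒ 7.
Reduction 9 − 7 = 2.

2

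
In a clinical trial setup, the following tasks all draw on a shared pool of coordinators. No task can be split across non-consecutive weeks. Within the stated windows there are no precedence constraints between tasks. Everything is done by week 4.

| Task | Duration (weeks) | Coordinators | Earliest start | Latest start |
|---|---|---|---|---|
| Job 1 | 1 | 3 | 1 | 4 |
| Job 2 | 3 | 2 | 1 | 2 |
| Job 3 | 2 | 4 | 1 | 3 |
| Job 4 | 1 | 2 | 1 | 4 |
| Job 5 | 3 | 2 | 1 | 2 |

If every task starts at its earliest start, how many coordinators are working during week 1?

At early start, week 1 has: Job 1, Job 2, Job 3, Job 4, Job 5.
Demand: 3 + 2 + 4 + 2 + 2 = 13.

13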